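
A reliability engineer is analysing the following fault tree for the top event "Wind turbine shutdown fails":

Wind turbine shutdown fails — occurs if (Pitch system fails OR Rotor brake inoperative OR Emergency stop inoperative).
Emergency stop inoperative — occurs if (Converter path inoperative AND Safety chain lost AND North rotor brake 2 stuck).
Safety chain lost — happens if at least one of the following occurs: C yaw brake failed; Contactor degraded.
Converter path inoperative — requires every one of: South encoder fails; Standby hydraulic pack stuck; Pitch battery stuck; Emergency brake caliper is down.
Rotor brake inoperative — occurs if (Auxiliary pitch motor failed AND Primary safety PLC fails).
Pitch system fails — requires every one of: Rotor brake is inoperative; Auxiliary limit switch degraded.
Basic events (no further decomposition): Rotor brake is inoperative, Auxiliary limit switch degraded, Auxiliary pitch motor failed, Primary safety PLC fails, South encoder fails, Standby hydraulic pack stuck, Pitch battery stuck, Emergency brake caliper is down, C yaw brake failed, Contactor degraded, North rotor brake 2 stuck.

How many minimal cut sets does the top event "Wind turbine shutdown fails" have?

4

Pitch system fails [AND]: one cut set from each child combined → 1 × 1 = 1 cut set(s).
Rotor brake inoperative [AND]: one cut set from each child combined → 1 × 1 = 1 cut set(s).
Converter path inoperative [AND]: one cut set from each child combined → 1 × 1 × 1 × 1 = 1 cut set(s).
Safety chain lost [OR]: union of children's cut sets → 2 cut set(s).
Emergency stop inoperative [AND]: one cut set from each child combined → 1 × 2 × 1 = 2 cut set(s).
Wind turbine shutdown fails [OR]: union of children's cut sets → 4 cut set(s).
Minimal cut sets: {Auxiliary limit switch degraded, Rotor brake is inoperative}; {Auxiliary pitch motor failed, Primary safety PLC fails}; {C yaw brake failed, Emergency brake caliper is down, North rotor brake 2 stuck, Pitch battery stuck, South encoder fails, Standby hydraulic pack stuck}; {Contactor degraded, Emergency brake caliper is down, North rotor brake 2 stuck, Pitch battery stuck, South encoder fails, Standby hydraulic pack stuck}.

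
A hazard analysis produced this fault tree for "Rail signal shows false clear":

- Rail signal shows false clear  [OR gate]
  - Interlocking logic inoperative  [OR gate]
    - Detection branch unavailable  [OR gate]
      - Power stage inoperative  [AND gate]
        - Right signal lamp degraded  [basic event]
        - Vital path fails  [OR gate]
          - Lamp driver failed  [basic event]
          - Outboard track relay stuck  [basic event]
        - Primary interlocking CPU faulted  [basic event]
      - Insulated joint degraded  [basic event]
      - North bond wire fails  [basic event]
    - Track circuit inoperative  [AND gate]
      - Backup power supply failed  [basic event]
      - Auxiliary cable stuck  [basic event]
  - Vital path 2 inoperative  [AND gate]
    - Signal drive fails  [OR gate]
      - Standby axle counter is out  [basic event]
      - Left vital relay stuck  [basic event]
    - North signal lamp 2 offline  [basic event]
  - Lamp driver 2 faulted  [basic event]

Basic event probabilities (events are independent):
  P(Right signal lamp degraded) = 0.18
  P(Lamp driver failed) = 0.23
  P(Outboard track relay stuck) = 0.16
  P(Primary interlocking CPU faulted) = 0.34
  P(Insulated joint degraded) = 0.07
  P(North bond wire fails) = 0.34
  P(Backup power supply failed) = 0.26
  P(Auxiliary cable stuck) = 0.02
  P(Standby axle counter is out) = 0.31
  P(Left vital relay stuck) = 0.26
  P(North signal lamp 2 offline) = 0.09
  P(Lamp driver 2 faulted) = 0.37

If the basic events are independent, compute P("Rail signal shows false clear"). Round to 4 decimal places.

0.6402

P(Vital path fails) [OR] = 1 − (1−0.23) × (1−0.16) = 0.353200
P(Power stage inoperative) [AND] = 0.18 × 0.353200 × 0.34 = 0.021616
P(Detection branch unavailable) [OR] = 1 − (1−0.021616) × (1−0.07) × (1−0.34) = 0.399468
P(Track circuit inoperative) [AND] = 0.26 × 0.02 = 0.005200
P(Interlocking logic inoperative) [OR] = 1 − (1−0.399468) × (1−0.005200) = 0.402591
P(Signal drive fails) [OR] = 1 − (1−0.31) × (1−0.26) = 0.489400
P(Vital path 2 inoperative) [AND] = 0.489400 × 0.09 = 0.044046
P(Rail signal shows false clear) [OR] = 1 − (1−0.402591) × (1−0.044046) × (1−0.37) = 0.640210
Rounded to 4 decimal places: P(Rail signal shows false clear) ≈ 0.6402.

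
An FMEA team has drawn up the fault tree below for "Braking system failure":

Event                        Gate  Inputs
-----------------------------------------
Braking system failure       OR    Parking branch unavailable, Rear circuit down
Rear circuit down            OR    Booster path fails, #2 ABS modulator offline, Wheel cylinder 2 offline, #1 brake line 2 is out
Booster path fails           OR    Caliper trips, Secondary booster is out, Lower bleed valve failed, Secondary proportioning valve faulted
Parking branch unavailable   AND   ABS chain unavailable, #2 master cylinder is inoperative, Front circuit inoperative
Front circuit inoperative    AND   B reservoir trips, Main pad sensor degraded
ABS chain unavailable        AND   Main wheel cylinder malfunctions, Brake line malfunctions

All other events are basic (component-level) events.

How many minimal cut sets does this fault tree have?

ABS chain unavailable [AND]: one cut set from each child combined → 1 × 1 = 1 cut set(s).
Front circuit inoperative [AND]: one cut set from each child combined → 1 × 1 = 1 cut set(s).
Parking branch unavailable [AND]: one cut set from each child combined → 1 × 1 × 1 = 1 cut set(s).
Booster path fails [OR]: union of children's cut sets → 4 cut set(s).
Rear circuit down [OR]: union of children's cut sets → 7 cut set(s).
Braking system failure [OR]: union of children's cut sets → 8 cut set(s).
Minimal cut sets: {#2 master cylinder is inoperative, B reservoir trips, Brake line malfunctions, Main pad sensor degraded, Main wheel cylinder malfunctions}; {Caliper trips}; {Secondary booster is out}; {Lower bleed valve failed}; {Secondary proportioning valve faulted}; {#2 ABS modulator offline}; {Wheel cylinder 2 offline}; {#1 brake line 2 is out}.

8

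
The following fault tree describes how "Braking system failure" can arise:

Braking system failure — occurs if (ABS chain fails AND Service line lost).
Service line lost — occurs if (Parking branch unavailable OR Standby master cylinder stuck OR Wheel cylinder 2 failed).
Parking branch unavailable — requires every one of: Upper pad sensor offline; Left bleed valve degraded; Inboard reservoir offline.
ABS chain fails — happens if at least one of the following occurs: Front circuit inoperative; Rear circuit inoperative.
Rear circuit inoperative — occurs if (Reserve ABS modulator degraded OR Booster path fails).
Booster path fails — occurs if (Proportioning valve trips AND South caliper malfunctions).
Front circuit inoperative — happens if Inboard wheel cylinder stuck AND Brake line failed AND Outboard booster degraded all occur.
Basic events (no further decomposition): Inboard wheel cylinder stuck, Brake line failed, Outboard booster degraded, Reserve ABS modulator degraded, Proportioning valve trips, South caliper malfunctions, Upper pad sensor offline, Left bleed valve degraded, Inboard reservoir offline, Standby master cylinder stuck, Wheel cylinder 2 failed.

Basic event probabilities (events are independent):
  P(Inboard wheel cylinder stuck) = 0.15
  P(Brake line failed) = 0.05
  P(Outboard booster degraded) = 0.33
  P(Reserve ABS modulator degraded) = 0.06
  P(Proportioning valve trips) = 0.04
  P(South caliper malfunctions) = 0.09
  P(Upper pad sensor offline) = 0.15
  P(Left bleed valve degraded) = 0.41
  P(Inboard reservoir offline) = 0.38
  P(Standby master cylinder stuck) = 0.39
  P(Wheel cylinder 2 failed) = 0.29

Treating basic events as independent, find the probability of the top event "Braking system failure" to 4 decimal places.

0.0379

P(Front circuit inoperative) [AND] = 0.15 × 0.05 × 0.33 = 0.002475
P(Booster path fails) [AND] = 0.04 × 0.09 = 0.003600
P(Rear circuit inoperative) [OR] = 1 − (1−0.06) × (1−0.003600) = 0.063384
P(ABS chain fails) [OR] = 1 − (1−0.002475) × (1−0.063384) = 0.065702
P(Parking branch unavailable) [AND] = 0.15 × 0.41 × 0.38 = 0.023370
P(Service line lost) [OR] = 1 − (1−0.023370) × (1−0.39) × (1−0.29) = 0.577022
P(Braking system failure) [AND] = 0.065702 × 0.577022 = 0.037911
Rounded to 4 decimal places: P(Braking system failure) ≈ 0.0379.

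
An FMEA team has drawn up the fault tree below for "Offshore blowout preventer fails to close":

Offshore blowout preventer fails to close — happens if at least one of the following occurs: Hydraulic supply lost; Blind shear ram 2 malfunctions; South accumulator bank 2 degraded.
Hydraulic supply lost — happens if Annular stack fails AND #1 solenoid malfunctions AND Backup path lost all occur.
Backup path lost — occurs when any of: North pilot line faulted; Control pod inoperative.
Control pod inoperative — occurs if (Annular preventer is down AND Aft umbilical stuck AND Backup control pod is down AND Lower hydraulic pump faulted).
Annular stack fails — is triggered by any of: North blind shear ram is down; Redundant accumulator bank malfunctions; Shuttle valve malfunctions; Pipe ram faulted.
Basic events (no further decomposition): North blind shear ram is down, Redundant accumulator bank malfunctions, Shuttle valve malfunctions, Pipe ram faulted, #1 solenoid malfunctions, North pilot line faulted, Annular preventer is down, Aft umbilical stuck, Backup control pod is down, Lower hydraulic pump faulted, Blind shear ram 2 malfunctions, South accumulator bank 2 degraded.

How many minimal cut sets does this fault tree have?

10

Annular stack fails [OR]: union of children's cut sets → 4 cut set(s).
Control pod inoperative [AND]: one cut set from each child combined → 1 × 1 × 1 × 1 = 1 cut set(s).
Backup path lost [OR]: union of children's cut sets → 2 cut set(s).
Hydraulic supply lost [AND]: one cut set from each child combined → 4 × 1 × 2 = 8 cut set(s).
Offshore blowout preventer fails to close [OR]: union of children's cut sets → 10 cut set(s).
Minimal cut sets: {#1 solenoid malfunctions, North blind shear ram is down, North pilot line faulted}; {#1 solenoid malfunctions, Aft umbilical stuck, Annular preventer is down, Backup control pod is down, Lower hydraulic pump faulted, North blind shear ram is down}; {#1 solenoid malfunctions, North pilot line faulted, Redundant accumulator bank malfunctions}; {#1 solenoid malfunctions, Aft umbilical stuck, Annular preventer is down, Backup control pod is down, Lower hydraulic pump faulted, Redundant accumulator bank malfunctions}; {#1 solenoid malfunctions, North pilot line faulted, Shuttle valve malfunctions}; {#1 solenoid malfunctions, Aft umbilical stuck, Annular preventer is down, Backup control pod is down, Lower hydraulic pump faulted, Shuttle valve malfunctions}; {#1 solenoid malfunctions, North pilot line faulted, Pipe ram faulted}; {#1 solenoid malfunctions, Aft umbilical stuck, Annular preventer is down, Backup control pod is down, Lower hydraulic pump faulted, Pipe ram faulted}; {Blind shear ram 2 malfunctions}; {South accumulator bank 2 degraded}.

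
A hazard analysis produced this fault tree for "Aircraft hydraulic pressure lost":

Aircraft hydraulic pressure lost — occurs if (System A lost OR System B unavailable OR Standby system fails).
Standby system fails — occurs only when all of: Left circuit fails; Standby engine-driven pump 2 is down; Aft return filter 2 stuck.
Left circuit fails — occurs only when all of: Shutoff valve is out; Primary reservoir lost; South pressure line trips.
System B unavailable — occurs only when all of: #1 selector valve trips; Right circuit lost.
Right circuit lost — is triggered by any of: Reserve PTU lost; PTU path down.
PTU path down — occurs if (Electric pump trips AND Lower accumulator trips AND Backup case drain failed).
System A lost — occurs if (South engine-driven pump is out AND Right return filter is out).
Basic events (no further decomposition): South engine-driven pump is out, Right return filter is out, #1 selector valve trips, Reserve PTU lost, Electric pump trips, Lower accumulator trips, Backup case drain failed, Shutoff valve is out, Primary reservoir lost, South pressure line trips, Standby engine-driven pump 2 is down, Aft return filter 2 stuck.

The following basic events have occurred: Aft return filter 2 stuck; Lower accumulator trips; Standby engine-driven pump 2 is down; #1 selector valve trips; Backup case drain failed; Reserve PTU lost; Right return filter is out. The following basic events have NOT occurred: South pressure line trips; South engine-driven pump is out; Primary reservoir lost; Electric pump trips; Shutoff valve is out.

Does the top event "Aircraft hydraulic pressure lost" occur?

System A lost [AND]: South engine-driven pump is out=not, Right return filter is out=occurs → not all inputs occur → does not occur.
PTU path down [AND]: Electric pump trips=not, Lower accumulator trips=occurs, Backup case drain failed=occurs → not all inputs occur → does not occur.
Right circuit lost [OR]: Reserve PTU lost=occurs, PTU path down=not → at least one input occurs → occurs.
System B unavailable [AND]: #1 selector valve trips=occurs, Right circuit lost=occurs → all inputs occur → occurs.
Left circuit fails [AND]: Shutoff valve is out=not, Primary reservoir lost=not, South pressure line trips=not → not all inputs occur → does not occur.
Standby system fails [AND]: Left circuit fails=not, Standby engine-driven pump 2 is down=occurs, Aft return filter 2 stuck=occurs → not all inputs occur → does not occur.
Aircraft hydraulic pressure lost [OR]: System A lost=not, System B unavailable=occurs, Standby system fails=not → at least one input occurs → occurs.

Yes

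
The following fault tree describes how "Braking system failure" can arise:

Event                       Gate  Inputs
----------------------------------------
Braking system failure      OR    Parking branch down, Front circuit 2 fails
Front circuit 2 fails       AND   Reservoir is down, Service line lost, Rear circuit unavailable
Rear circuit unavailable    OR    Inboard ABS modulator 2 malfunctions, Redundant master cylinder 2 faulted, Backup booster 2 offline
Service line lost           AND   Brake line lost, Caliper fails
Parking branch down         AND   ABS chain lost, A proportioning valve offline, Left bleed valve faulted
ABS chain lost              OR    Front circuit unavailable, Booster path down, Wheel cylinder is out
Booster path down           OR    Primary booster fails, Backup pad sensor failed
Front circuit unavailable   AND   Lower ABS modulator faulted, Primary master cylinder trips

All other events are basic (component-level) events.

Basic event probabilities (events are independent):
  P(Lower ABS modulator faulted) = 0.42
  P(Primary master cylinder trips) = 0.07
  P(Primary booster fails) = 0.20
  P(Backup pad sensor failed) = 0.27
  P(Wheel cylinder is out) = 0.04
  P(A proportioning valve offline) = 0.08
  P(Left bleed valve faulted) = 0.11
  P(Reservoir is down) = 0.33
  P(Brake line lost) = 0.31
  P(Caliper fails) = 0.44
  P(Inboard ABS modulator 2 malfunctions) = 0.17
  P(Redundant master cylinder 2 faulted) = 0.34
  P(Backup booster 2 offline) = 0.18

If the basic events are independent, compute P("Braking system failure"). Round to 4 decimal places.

P(Front circuit unavailable) [AND] = 0.42 × 0.07 = 0.029400
P(Booster path down) [OR] = 1 − (1−0.20) × (1−0.27) = 0.416000
P(ABS chain lost) [OR] = 1 − (1−0.029400) × (1−0.416000) × (1−0.04) = 0.455843
P(Parking branch down) [AND] = 0.455843 × 0.08 × 0.11 = 0.004011
P(Service line lost) [AND] = 0.31 × 0.44 = 0.136400
P(Rear circuit unavailable) [OR] = 1 − (1−0.17) × (1−0.34) × (1−0.18) = 0.550804
P(Front circuit 2 fails) [AND] = 0.33 × 0.136400 × 0.550804 = 0.024793
P(Braking system failure) [OR] = 1 − (1−0.004011) × (1−0.024793) = 0.028705
Rounded to 4 decimal places: P(Braking system failure) ≈ 0.0287.

0.0287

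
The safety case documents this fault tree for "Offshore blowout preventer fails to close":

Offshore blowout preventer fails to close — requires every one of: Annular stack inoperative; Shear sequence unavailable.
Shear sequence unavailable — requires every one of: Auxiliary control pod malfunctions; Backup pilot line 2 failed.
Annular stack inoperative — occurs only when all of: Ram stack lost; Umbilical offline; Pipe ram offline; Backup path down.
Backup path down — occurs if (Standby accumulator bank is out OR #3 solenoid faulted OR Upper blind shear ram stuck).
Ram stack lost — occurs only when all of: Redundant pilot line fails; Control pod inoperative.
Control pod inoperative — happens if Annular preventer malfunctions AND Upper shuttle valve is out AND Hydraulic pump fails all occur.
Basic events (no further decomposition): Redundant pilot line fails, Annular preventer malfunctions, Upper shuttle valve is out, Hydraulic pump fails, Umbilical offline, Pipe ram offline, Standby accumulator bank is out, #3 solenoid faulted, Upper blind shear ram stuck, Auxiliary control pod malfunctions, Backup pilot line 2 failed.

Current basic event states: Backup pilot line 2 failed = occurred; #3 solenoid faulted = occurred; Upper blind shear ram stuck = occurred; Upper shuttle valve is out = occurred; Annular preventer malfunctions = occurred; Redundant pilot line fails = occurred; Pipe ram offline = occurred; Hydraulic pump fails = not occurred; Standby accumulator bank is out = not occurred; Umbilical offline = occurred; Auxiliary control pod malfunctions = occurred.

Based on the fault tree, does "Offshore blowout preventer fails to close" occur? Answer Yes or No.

No

Control pod inoperative [AND]: Annular preventer malfunctions=occurs, Upper shuttle valve is out=occurs, Hydraulic pump fails=not → not all inputs occur → does not occur.
Ram stack lost [AND]: Redundant pilot line fails=occurs, Control pod inoperative=not → not all inputs occur → does not occur.
Backup path down [OR]: Standby accumulator bank is out=not, #3 solenoid faulted=occurs, Upper blind shear ram stuck=occurs → at least one input occurs → occurs.
Annular stack inoperative [AND]: Ram stack lost=not, Umbilical offline=occurs, Pipe ram offline=occurs, Backup path down=occurs → not all inputs occur → does not occur.
Shear sequence unavailable [AND]: Auxiliary control pod malfunctions=occurs, Backup pilot line 2 failed=occurs → all inputs occur → occurs.
Offshore blowout preventer fails to close [AND]: Annular stack inoperative=not, Shear sequence unavailable=occurs → not all inputs occur → does not occur.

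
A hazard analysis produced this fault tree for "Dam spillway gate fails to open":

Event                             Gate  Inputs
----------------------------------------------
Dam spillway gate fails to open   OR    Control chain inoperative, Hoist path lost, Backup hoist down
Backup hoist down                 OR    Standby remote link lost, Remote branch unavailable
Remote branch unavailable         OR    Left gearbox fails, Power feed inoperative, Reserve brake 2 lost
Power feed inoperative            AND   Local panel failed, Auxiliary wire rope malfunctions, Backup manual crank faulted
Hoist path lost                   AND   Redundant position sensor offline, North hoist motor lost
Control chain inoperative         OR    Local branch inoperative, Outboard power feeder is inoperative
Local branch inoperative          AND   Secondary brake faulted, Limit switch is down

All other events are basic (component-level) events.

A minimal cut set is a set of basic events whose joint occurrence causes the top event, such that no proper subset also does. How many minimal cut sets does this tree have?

7

Local branch inoperative [AND]: one cut set from each child combined → 1 × 1 = 1 cut set(s).
Control chain inoperative [OR]: union of children's cut sets → 2 cut set(s).
Hoist path lost [AND]: one cut set from each child combined → 1 × 1 = 1 cut set(s).
Power feed inoperative [AND]: one cut set from each child combined → 1 × 1 × 1 = 1 cut set(s).
Remote branch unavailable [OR]: union of children's cut sets → 3 cut set(s).
Backup hoist down [OR]: union of children's cut sets → 4 cut set(s).
Dam spillway gate fails to open [OR]: union of children's cut sets → 7 cut set(s).
Minimal cut sets: {Limit switch is down, Secondary brake faulted}; {Outboard power feeder is inoperative}; {North hoist motor lost, Redundant position sensor offline}; {Standby remote link lost}; {Left gearbox fails}; {Auxiliary wire rope malfunctions, Backup manual crank faulted, Local panel failed}; {Reserve brake 2 lost}.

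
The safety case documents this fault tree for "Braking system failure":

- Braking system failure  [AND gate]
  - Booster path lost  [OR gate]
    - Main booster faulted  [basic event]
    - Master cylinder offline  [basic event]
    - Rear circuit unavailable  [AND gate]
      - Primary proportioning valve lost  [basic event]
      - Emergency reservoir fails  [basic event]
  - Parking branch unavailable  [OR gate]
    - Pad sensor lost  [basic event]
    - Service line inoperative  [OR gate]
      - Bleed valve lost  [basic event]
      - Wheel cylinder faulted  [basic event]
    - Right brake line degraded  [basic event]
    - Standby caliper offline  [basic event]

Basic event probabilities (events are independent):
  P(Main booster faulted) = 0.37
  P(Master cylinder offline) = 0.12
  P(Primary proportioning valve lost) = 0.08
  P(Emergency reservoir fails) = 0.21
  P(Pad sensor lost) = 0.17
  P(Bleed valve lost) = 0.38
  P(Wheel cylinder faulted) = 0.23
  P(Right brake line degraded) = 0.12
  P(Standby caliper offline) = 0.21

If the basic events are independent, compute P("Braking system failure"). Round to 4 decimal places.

P(Rear circuit unavailable) [AND] = 0.08 × 0.21 = 0.016800
P(Booster path lost) [OR] = 1 − (1−0.37) × (1−0.12) × (1−0.016800) = 0.454914
P(Service line inoperative) [OR] = 1 − (1−0.38) × (1−0.23) = 0.522600
P(Parking branch unavailable) [OR] = 1 − (1−0.17) × (1−0.522600) × (1−0.12) × (1−0.21) = 0.724533
P(Braking system failure) [AND] = 0.454914 × 0.724533 = 0.329600
Rounded to 4 decimal places: P(Braking system failure) ≈ 0.3296.

0.3296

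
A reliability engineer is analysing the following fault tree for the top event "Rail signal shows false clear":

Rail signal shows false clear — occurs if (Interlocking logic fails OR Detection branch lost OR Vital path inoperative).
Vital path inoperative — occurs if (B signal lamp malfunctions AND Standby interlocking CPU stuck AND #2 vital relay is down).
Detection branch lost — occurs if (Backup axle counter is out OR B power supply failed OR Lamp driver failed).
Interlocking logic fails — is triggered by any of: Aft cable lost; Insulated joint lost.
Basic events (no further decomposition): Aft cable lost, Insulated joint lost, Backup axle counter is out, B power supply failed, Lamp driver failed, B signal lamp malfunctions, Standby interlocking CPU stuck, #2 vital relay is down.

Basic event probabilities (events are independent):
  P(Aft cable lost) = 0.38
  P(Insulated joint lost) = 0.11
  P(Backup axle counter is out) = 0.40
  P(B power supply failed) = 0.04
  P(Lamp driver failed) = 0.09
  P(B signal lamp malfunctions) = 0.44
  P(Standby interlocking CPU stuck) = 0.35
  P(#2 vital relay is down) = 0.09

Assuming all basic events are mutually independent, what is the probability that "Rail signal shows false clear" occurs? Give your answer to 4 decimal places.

0.7148

P(Interlocking logic fails) [OR] = 1 − (1−0.38) × (1−0.11) = 0.448200
P(Detection branch lost) [OR] = 1 − (1−0.40) × (1−0.04) × (1−0.09) = 0.475840
P(Vital path inoperative) [AND] = 0.44 × 0.35 × 0.09 = 0.013860
P(Rail signal shows false clear) [OR] = 1 − (1−0.448200) × (1−0.475840) × (1−0.013860) = 0.714777
Rounded to 4 decimal places: P(Rail signal shows false clear) ≈ 0.7148.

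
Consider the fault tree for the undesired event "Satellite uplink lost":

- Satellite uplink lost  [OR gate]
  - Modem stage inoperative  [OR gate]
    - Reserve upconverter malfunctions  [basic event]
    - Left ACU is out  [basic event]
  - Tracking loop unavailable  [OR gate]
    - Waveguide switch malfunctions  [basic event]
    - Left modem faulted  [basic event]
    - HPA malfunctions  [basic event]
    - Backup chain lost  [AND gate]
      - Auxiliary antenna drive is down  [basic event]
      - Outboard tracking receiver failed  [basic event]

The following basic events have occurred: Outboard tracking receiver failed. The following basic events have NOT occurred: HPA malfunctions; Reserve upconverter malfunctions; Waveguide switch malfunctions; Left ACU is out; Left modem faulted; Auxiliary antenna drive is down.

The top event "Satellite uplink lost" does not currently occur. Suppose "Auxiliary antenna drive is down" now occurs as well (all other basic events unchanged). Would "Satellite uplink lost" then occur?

Yes

Counterfactual: set "Auxiliary antenna drive is down" to occurred.
Modem stage inoperative [OR]: Reserve upconverter malfunctions=not, Left ACU is out=not → no input occurs → does not occur.
Backup chain lost [AND]: Auxiliary antenna drive is down=occurs, Outboard tracking receiver failed=occurs → all inputs occur → occurs.
Tracking loop unavailable [OR]: Waveguide switch malfunctions=not, Left modem faulted=not, HPA malfunctions=not, Backup chain lost=occurs → at least one input occurs → occurs.
Satellite uplink lost [OR]: Modem stage inoperative=not, Tracking loop unavailable=occurs → at least one input occurs → occurs.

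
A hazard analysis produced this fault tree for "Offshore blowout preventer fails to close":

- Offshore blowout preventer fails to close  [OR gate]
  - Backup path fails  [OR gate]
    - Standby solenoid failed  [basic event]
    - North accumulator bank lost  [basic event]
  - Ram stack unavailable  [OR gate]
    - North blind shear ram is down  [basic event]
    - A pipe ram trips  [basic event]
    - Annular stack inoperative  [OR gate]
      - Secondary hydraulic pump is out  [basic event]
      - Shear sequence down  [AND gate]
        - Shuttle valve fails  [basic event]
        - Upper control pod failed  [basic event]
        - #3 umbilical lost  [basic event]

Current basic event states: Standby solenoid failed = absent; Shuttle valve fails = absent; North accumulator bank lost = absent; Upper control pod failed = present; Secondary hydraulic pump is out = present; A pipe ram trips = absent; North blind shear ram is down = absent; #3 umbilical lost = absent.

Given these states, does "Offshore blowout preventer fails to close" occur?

Backup path fails [OR]: Standby solenoid failed=not, North accumulator bank lost=not → no input occurs → does not occur.
Shear sequence down [AND]: Shuttle valve fails=not, Upper control pod failed=occurs, #3 umbilical lost=not → not all inputs occur → does not occur.
Annular stack inoperative [OR]: Secondary hydraulic pump is out=occurs, Shear sequence down=not → at least one input occurs → occurs.
Ram stack unavailable [OR]: North blind shear ram is down=not, A pipe ram trips=not, Annular stack inoperative=occurs → at least one input occurs → occurs.
Offshore blowout preventer fails to close [OR]: Backup path fails=not, Ram stack unavailable=occurs → at least one input occurs → occurs.

Yes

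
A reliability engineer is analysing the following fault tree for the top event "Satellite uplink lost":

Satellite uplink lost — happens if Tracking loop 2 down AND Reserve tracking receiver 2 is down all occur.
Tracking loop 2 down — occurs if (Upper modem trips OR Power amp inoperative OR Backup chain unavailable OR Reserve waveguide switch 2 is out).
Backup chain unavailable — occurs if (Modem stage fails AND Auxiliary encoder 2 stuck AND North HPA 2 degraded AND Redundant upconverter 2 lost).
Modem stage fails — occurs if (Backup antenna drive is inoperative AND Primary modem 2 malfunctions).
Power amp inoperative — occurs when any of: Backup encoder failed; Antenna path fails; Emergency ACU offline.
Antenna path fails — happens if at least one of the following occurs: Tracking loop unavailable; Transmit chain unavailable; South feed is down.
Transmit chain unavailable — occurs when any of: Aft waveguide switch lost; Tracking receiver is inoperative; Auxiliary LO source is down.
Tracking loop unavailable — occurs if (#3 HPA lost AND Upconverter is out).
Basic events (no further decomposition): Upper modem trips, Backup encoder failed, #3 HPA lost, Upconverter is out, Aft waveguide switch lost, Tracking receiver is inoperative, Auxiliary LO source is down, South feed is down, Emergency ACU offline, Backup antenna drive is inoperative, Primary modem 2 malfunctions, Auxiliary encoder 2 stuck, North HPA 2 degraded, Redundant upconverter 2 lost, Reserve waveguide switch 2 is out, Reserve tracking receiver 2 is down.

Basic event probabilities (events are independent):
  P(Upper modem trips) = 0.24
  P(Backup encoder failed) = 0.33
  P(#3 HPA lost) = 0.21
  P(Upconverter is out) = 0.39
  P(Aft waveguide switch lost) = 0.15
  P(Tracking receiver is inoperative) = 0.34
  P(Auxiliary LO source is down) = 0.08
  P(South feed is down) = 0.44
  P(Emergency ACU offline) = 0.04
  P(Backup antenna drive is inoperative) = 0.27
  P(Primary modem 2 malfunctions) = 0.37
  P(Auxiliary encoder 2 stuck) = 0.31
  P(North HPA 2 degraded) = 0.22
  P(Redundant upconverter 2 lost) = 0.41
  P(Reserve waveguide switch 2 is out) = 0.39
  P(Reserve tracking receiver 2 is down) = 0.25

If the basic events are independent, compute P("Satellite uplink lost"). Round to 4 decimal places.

0.2303

P(Tracking loop unavailable) [AND] = 0.21 × 0.39 = 0.081900
P(Transmit chain unavailable) [OR] = 1 − (1−0.15) × (1−0.34) × (1−0.08) = 0.483880
P(Antenna path fails) [OR] = 1 − (1−0.081900) × (1−0.483880) × (1−0.44) = 0.734644
P(Power amp inoperative) [OR] = 1 − (1−0.33) × (1−0.734644) × (1−0.04) = 0.829323
P(Modem stage fails) [AND] = 0.27 × 0.37 = 0.099900
P(Backup chain unavailable) [AND] = 0.099900 × 0.31 × 0.22 × 0.41 = 0.002793
P(Tracking loop 2 down) [OR] = 1 − (1−0.24) × (1−0.829323) × (1−0.002793) × (1−0.39) = 0.921095
P(Satellite uplink lost) [AND] = 0.921095 × 0.25 = 0.230274
Rounded to 4 decimal places: P(Satellite uplink lost) ≈ 0.2303.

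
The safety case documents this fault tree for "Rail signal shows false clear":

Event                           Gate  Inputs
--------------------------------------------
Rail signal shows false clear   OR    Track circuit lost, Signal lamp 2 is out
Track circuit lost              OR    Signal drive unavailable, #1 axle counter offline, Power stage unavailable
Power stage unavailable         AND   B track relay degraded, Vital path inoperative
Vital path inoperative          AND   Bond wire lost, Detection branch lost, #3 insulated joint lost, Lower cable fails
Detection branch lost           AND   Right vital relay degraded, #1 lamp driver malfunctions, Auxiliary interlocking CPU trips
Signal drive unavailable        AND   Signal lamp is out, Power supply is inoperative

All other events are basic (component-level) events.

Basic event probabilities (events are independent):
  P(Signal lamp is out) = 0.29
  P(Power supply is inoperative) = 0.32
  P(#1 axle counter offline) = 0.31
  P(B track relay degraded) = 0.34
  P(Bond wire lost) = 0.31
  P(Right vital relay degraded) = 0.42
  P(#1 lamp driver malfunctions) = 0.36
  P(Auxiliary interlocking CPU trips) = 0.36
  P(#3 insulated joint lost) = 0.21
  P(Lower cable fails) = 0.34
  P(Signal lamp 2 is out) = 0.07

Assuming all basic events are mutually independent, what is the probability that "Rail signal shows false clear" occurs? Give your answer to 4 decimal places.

P(Signal drive unavailable) [AND] = 0.29 × 0.32 = 0.092800
P(Detection branch lost) [AND] = 0.42 × 0.36 × 0.36 = 0.054432
P(Vital path inoperative) [AND] = 0.31 × 0.054432 × 0.21 × 0.34 = 0.001205
P(Power stage unavailable) [AND] = 0.34 × 0.001205 = 0.000410
P(Track circuit lost) [OR] = 1 − (1−0.092800) × (1−0.31) × (1−0.000410) = 0.374289
P(Rail signal shows false clear) [OR] = 1 − (1−0.374289) × (1−0.07) = 0.418089
Rounded to 4 decimal places: P(Rail signal shows false clear) ≈ 0.4181.

0.4181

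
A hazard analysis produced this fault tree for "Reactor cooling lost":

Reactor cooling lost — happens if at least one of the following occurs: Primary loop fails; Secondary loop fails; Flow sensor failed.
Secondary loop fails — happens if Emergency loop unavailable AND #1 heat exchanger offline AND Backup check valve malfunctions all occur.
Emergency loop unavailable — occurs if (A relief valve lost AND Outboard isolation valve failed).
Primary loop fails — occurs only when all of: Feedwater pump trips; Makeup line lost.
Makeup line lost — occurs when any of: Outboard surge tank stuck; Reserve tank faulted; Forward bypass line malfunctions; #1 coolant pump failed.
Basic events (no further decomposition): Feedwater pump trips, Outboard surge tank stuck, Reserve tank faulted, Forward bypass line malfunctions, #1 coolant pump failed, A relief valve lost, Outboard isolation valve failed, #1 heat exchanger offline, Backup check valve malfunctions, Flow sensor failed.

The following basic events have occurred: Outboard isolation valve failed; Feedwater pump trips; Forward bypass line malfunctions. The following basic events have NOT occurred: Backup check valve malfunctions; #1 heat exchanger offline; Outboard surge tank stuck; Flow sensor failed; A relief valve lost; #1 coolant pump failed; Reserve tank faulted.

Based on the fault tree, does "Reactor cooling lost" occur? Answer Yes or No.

Makeup line lost [OR]: Outboard surge tank stuck=not, Reserve tank faulted=not, Forward bypass line malfunctions=occurs, #1 coolant pump failed=not → at least one input occurs → occurs.
Primary loop fails [AND]: Feedwater pump trips=occurs, Makeup line lost=occurs → all inputs occur → occurs.
Emergency loop unavailable [AND]: A relief valve lost=not, Outboard isolation valve failed=occurs → not all inputs occur → does not occur.
Secondary loop fails [AND]: Emergency loop unavailable=not, #1 heat exchanger offline=not, Backup check valve malfunctions=not → not all inputs occur → does not occur.
Reactor cooling lost [OR]: Primary loop fails=occurs, Secondary loop fails=not, Flow sensor failed=not → at least one input occurs → occurs.

Yes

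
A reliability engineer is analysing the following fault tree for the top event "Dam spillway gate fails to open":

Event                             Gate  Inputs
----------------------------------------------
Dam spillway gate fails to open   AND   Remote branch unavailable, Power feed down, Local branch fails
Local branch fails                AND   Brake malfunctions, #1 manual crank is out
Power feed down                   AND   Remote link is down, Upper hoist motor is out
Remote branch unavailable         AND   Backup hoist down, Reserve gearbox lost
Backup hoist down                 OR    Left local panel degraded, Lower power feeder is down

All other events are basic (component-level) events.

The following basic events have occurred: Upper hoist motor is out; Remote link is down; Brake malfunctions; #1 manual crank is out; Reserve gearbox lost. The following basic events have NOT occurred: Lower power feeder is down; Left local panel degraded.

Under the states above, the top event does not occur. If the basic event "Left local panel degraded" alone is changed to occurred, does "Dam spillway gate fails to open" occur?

Yes

Counterfactual: set "Left local panel degraded" to occurred.
Backup hoist down [OR]: Left local panel degraded=occurs, Lower power feeder is down=not → at least one input occurs → occurs.
Remote branch unavailable [AND]: Backup hoist down=occurs, Reserve gearbox lost=occurs → all inputs occur → occurs.
Power feed down [AND]: Remote link is down=occurs, Upper hoist motor is out=occurs → all inputs occur → occurs.
Local branch fails [AND]: Brake malfunctions=occurs, #1 manual crank is out=occurs → all inputs occur → occurs.
Dam spillway gate fails to open [AND]: Remote branch unavailable=occurs, Power feed down=occurs, Local branch fails=occurs → all inputs occur → occurs.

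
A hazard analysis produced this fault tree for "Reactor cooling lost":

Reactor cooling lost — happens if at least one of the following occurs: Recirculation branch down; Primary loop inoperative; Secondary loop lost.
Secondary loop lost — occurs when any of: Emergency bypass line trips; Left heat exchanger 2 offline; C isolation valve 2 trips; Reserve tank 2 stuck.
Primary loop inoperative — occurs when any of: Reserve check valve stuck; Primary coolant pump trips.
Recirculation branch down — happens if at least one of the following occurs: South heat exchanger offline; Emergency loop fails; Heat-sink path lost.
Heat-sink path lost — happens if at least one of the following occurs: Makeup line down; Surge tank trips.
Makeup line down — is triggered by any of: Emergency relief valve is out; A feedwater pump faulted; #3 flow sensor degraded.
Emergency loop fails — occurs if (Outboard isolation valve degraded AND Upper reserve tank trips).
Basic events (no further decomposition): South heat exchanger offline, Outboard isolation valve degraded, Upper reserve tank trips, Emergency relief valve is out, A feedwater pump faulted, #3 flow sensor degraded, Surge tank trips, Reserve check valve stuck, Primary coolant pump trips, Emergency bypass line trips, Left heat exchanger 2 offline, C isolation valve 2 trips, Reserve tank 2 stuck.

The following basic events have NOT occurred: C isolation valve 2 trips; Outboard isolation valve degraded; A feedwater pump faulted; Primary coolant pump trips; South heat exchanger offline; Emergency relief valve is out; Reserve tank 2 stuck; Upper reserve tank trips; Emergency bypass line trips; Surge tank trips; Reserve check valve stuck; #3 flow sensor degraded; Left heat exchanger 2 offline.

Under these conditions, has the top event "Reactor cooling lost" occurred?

No

Emergency loop fails [AND]: Outboard isolation valve degraded=not, Upper reserve tank trips=not → not all inputs occur → does not occur.
Makeup line down [OR]: Emergency relief valve is out=not, A feedwater pump faulted=not, #3 flow sensor degraded=not → no input occurs → does not occur.
Heat-sink path lost [OR]: Makeup line down=not, Surge tank trips=not → no input occurs → does not occur.
Recirculation branch down [OR]: South heat exchanger offline=not, Emergency loop fails=not, Heat-sink path lost=not → no input occurs → does not occur.
Primary loop inoperative [OR]: Reserve check valve stuck=not, Primary coolant pump trips=not → no input occurs → does not occur.
Secondary loop lost [OR]: Emergency bypass line trips=not, Left heat exchanger 2 offline=not, C isolation valve 2 trips=not, Reserve tank 2 stuck=not → no input occurs → does not occur.
Reactor cooling lost [OR]: Recirculation branch down=not, Primary loop inoperative=not, Secondary loop lost=not → no input occurs → does not occur.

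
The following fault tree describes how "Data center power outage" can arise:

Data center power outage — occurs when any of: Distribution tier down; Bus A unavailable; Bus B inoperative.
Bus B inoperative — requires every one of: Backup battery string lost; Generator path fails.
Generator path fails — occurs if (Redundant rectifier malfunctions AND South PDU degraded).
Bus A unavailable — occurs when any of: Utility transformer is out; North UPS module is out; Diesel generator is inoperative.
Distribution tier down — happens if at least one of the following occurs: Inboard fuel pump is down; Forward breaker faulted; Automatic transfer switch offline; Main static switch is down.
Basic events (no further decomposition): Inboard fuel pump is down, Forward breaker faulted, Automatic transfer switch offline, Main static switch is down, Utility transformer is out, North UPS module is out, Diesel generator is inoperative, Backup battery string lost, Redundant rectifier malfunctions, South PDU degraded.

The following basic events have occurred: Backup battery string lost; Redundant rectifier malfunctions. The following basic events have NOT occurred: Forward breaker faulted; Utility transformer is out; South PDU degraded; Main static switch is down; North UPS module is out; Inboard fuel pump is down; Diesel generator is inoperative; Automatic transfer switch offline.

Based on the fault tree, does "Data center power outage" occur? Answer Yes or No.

Distribution tier down [OR]: Inboard fuel pump is down=not, Forward breaker faulted=not, Automatic transfer switch offline=not, Main static switch is down=not → no input occurs → does not occur.
Bus A unavailable [OR]: Utility transformer is out=not, North UPS module is out=not, Diesel generator is inoperative=not → no input occurs → does not occur.
Generator path fails [AND]: Redundant rectifier malfunctions=occurs, South PDU degraded=not → not all inputs occur → does not occur.
Bus B inoperative [AND]: Backup battery string lost=occurs, Generator path fails=not → not all inputs occur → does not occur.
Data center power outage [OR]: Distribution tier down=not, Bus A unavailable=not, Bus B inoperative=not → no input occurs → does not occur.

No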